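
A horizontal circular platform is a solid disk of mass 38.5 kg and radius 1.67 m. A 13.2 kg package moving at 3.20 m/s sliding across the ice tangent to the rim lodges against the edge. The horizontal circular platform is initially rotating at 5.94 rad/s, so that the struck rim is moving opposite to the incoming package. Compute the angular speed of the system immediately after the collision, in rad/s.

|ω_f| ≈ 2.74 rad/s

About the central axle the impulsive forces during the collision are internal, so angular momentum about that axis is conserved.
I_p = ½(38.5)(1.67)² = 53.69 kg·m². Taking the sense of the package's angular momentum as positive, L_{package} = m v R = (13.2)(3.20)(1.67) = 70.54 kg·m²/s.
L_i = −I_p ω_p + m v R = −(53.69)(5.94) + 70.54 = -248.4 kg·m²/s.
After sticking, I_f = I_p + m R² = 53.69 + (13.2)(1.67)² = 90.50 kg·m².
ω_f = L_i / I_f = -248.4 / 90.50 = -2.744 rad/s.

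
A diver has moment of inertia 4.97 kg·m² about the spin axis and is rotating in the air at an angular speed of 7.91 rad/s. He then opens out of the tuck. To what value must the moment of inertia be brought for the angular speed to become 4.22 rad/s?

With no external torque about the axis, L is conserved: I₁ω₁ = I₂ω₂.
I₂ = I₁ω₁ / ω₂ = (4.97)(7.91) / (4.22) = 9.316 kg·m².

I₂ ≈ 9.32 kg·m²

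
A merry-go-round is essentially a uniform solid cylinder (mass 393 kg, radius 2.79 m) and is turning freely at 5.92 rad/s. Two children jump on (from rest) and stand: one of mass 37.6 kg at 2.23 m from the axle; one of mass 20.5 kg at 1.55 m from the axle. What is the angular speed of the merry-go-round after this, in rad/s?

ω_f ≈ 5.13 rad/s

The added mass arrives with no angular momentum about the axle, and any external torque about the axle is negligible, so the system's angular momentum is conserved.
I_p = ½(393)(2.79)² = 1530 kg·m².
Added inertia Σmr² = (37.6)(2.23)² + (20.5)(1.55)² = 236.2 kg·m²; I_f = 1530 + 236.2 = 1766 kg·m².
ω_f = I_p ω_i / I_f = (1530)(5.92) / 1766 = 5.128 rad/s.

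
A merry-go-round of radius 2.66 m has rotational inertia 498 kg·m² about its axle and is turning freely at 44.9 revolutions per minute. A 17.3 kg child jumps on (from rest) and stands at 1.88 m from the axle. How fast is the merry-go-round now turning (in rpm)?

The added mass arrives with no angular momentum about the axle, and any external torque about the axle is negligible, so the system's angular momentum is conserved.
Added inertia Σmr² = (17.3)(1.88)² = 61.15 kg·m²; I_f = 498.0 + 61.15 = 559.1 kg·m².
ω_f = I_p ω_i / I_f = (498.0)(44.9) / 559.1 = 39.99 rpm.

ω_f ≈ 40.0 rpm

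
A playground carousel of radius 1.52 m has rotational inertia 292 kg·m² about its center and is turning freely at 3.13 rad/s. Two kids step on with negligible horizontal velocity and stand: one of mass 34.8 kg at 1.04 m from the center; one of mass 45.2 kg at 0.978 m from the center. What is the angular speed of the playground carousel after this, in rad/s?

The added mass arrives with no angular momentum about the center, and any external torque about the center is negligible, so the system's angular momentum is conserved.
Added inertia Σmr² = (34.8)(1.04)² + (45.2)(0.978)² = 80.87 kg·m²; I_f = 292.0 + 80.87 = 372.9 kg·m².
ω_f = I_p ω_i / I_f = (292.0)(3.13) / 372.9 = 2.451 rad/s.

ω_f ≈ 2.45 rad/s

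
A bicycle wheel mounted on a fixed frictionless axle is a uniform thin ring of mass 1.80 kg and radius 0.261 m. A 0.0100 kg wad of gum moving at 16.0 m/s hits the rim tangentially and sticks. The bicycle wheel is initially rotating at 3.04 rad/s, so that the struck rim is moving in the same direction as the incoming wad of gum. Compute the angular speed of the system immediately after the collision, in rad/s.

The axle reaction passes through the axle and exerts no torque about it; angular momentum about the axle is conserved through the impact.
I_p = (1.80)(0.261)² = 0.1226 kg·m². Taking the sense of the wad of gum's angular momentum as positive, L_{wad} = m v R = (0.0100)(16.0)(0.261) = 0.04176 kg·m²/s.
L_i = +I_p ω_p + m v R = +(0.1226)(3.04) + 0.04176 = 0.4145 kg·m²/s.
After sticking, I_f = I_p + m R² = 0.1226 + (0.0100)(0.261)² = 0.1233 kg·m².
ω_f = L_i / I_f = 0.4145 / 0.1233 = 3.362 rad/s.

|ω_f| ≈ 3.36 rad/s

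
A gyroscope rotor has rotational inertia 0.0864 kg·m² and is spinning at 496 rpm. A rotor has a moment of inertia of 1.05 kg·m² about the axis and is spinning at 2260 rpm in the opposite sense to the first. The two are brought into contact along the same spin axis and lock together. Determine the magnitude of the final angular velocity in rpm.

The coupling torques are internal; angular momentum about the shared axis is conserved.
Taking A's sense as positive: L = (0.08640)(496) − (1.050)(2260) = -2330 kg·m²·rpm.
Combined I = 0.08640 + 1.050 = 1.136 kg·m².
ω_f = L / I = -2330 / 1.136 = -2050 rpm.

|ω_f| ≈ 2050 rpm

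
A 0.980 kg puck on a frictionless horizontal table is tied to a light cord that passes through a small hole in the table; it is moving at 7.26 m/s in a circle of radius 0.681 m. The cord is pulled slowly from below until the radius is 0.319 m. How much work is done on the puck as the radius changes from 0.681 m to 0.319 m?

The only horizontal force on the mass is along the cord (radial), so it exerts no torque about the hole and angular momentum m v r is conserved.
v₂ = v₁ r₁ / r₂ = (7.26)(0.681) / (0.319) = 15.50 m/s.
W = ΔKE = ½m(v₂² − v₁²) = 91.87 J.

W ≈ 91.9 J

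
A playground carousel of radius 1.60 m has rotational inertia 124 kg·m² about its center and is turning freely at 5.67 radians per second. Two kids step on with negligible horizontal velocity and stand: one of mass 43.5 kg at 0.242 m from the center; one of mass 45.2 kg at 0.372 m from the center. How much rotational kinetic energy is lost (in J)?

energy lost ≈ 132 J

No external torque acts about the center; L_before = L_after.
Added inertia Σmr² = (43.5)(0.242)² + (45.2)(0.372)² = 8.802 kg·m²; I_f = 124.0 + 8.802 = 132.8 kg·m².
ω_f = I_p ω_i / I_f = (124.0)(5.67) / 132.8 = 5.294 rad/s.
KE_i = ½(124.0)(5.670 rad/s)² = 1993 J; KE_f = ½(132.8)(5.294)² = 1861 J.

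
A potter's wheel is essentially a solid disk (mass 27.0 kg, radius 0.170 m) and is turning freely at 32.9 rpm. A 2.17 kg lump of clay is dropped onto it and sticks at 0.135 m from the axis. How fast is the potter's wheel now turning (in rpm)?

The added mass arrives with no angular momentum about the axis, and any external torque about the axis is negligible, so the system's angular momentum is conserved.
I_p = ½(27.0)(0.170)² = 0.3902 kg·m².
Added inertia Σmr² = (2.17)(0.135)² = 0.03955 kg·m²; I_f = 0.3902 + 0.03955 = 0.4297 kg·m².
ω_f = I_p ω_i / I_f = (0.3902)(32.9) / 0.4297 = 29.87 rpm.

ω_f ≈ 29.9 rpm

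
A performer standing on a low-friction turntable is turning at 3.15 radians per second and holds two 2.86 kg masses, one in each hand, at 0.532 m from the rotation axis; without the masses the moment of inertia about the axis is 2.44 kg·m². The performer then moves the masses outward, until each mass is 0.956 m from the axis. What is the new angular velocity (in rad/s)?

ω₂ ≈ 1.67 rad/s

No external torque acts about the spin axis, so angular momentum is conserved.
I₁ = 2.44 + 2(2.86)(0.532)² = 4.059 kg·m²; I₂ = 2.44 + 2(2.86)(0.956)² = 7.668 kg·m².
ω₂ = I₁ω₁ / I₂ = (4.059)(3.15 rad/s) / (7.668) = 1.667 rad/s.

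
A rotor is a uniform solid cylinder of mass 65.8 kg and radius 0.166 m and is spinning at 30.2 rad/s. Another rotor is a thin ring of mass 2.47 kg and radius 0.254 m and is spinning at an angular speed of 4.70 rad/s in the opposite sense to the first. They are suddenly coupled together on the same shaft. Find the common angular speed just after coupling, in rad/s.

|ω_f| ≈ 25.0 rad/s

The coupling torques are internal; angular momentum about the shared axis is conserved.
Moments of inertia: I_A = ½(65.8)(0.166)² = 0.9066 kg·m²; I_B = (2.47)(0.254)² = 0.1594 kg·m².
Taking A's sense as positive: L = (0.9066)(30.2) − (0.1594)(4.70) = 26.63 kg·m²·rad/s.
Combined I = 0.9066 + 0.1594 = 1.066 kg·m².
ω_f = L / I = 26.63 / 1.066 = 24.98 rad/s.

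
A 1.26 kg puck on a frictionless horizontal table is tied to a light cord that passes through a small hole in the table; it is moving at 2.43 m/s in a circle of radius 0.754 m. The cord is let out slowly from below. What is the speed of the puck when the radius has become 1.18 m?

Central (radial) force ⇒ zero torque about the center ⇒ m v r is constant.
v₂ = v₁ r₁ / r₂ = (2.43)(0.754) / (1.18) = 1.553 m/s.

v₂ ≈ 1.55 m/s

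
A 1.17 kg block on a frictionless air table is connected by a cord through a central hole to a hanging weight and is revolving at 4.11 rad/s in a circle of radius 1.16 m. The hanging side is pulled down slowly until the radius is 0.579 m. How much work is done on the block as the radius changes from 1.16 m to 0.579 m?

No torque about the axis ⇒ m r₁² ω₁ = m r₂² ω₂.
ω₂ = ω₁ (r₁/r₂)² = (4.11)(1.16/0.579)² = 16.50 rad/s.
W = ΔKE = ½m(v₂² − v₁²) = 40.08 J.

W ≈ 40.1 J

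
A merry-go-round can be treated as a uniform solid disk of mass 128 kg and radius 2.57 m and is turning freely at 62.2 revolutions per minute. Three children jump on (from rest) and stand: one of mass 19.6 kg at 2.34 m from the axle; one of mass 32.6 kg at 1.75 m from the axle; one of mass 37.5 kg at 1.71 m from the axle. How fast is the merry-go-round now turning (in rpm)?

No external torque acts about the axle; L_before = L_after.
I_p = ½(128)(2.57)² = 422.7 kg·m².
Added inertia Σmr² = (19.6)(2.34)² + (32.6)(1.75)² + (37.5)(1.71)² = 316.8 kg·m²; I_f = 422.7 + 316.8 = 739.5 kg·m².
ω_f = I_p ω_i / I_f = (422.7)(62.2) / 739.5 = 35.55 rpm.

ω_f ≈ 35.6 rpm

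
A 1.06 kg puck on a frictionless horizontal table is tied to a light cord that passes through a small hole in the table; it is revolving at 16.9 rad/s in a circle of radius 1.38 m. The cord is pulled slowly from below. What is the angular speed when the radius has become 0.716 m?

ω₂ ≈ 62.8 rad/s

No torque about the axis ⇒ m r₁² ω₁ = m r₂² ω₂.
ω₂ = ω₁ (r₁/r₂)² = (16.9)(1.38/0.716)² = 62.78 rad/s.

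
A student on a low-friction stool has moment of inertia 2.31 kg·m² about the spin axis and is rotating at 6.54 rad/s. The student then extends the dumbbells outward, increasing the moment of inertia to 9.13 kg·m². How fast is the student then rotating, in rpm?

ω₂ ≈ 15.8 rpm

With no external torque about the axis, L is conserved: I₁ω₁ = I₂ω₂.
ω₂ = I₁ω₁ / I₂ = (2.310)(6.54 rad/s) / (9.130) = 1.655 rad/s = 15.80 rpm.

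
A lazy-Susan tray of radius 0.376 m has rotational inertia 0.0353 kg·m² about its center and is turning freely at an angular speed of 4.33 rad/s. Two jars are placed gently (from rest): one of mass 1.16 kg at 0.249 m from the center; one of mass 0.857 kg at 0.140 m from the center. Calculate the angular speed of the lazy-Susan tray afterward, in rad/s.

The added mass arrives with no angular momentum about the center, and any external torque about the center is negligible, so the system's angular momentum is conserved.
Added inertia Σmr² = (1.16)(0.249)² + (0.857)(0.140)² = 0.08872 kg·m²; I_f = 0.03530 + 0.08872 = 0.1240 kg·m².
ω_f = I_p ω_i / I_f = (0.03530)(4.33) / 0.1240 = 1.232 rad/s.

ω_f ≈ 1.23 rad/s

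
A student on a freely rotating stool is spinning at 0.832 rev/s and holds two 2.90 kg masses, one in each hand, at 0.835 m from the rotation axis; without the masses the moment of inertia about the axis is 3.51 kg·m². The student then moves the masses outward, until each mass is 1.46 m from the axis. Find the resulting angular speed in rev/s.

With no external torque about the axis, L is conserved: I₁ω₁ = I₂ω₂.
I₁ = 3.51 + 2(2.90)(0.835)² = 7.554 kg·m²; I₂ = 3.51 + 2(2.90)(1.46)² = 15.87 kg·m².
ω₂ = I₁ω₁ / I₂ = (7.554)(0.832 rev/s) / (15.87) = 0.3959 rev/s.

ω₂ ≈ 0.396 rev/s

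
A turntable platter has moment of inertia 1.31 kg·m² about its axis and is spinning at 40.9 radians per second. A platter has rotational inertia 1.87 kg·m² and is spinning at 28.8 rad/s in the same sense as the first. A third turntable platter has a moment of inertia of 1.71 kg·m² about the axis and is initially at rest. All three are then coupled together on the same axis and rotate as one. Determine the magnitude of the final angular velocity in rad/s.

No external torque acts about the common axis, so total angular momentum is conserved.
Taking A's sense as positive: L = (1.310)(40.9) + (1.870)(28.8) = 107.4 kg·m²·rad/s.
Combined I = 1.310 + 1.870 + 1.710 = 4.890 kg·m².
ω_f = L / I = 107.4 / 4.890 = 21.97 rad/s.

|ω_f| ≈ 22.0 rad/s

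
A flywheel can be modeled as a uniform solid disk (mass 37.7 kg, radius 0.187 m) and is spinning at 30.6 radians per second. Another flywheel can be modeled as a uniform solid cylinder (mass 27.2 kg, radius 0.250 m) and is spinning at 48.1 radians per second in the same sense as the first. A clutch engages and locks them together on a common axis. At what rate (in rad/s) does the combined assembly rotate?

The coupling torques are internal; angular momentum about the shared axis is conserved.
Moments of inertia: I_A = ½(37.7)(0.187)² = 0.6592 kg·m²; I_B = ½(27.2)(0.250)² = 0.8500 kg·m².
Taking A's sense as positive: L = (0.6592)(30.6) + (0.8500)(48.1) = 61.06 kg·m²·rad/s.
Combined I = 0.6592 + 0.8500 = 1.509 kg·m².
ω_f = L / I = 61.06 / 1.509 = 40.46 rad/s.

|ω_f| ≈ 40.5 rad/s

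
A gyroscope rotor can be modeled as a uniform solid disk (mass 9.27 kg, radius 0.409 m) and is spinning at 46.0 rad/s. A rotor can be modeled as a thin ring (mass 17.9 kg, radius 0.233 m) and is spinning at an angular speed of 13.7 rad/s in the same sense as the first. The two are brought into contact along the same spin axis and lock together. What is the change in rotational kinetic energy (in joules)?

No external torque acts about the common axis, so total angular momentum is conserved.
Moments of inertia: I_A = ½(9.27)(0.409)² = 0.7753 kg·m²; I_B = (17.9)(0.233)² = 0.9718 kg·m².
Taking A's sense as positive: L = (0.7753)(46.0) + (0.9718)(13.7) = 48.98 kg·m²·rad/s.
Combined I = 0.7753 + 0.9718 = 1.747 kg·m².
ω_f = L / I = 48.98 / 1.747 = 28.03 rad/s.
KE_i = ½ΣIω² = 911.5 J; KE_f = ½(1.747)(28.03)² = 686.5 J.

ΔKE ≈ -225 J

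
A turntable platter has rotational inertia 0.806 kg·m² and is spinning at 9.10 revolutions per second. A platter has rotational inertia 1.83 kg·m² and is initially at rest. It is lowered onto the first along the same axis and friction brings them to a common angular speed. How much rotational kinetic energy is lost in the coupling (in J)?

The coupling torques are internal; angular momentum about the shared axis is conserved.
Taking A's sense as positive: L = (0.8060)(9.10) = 7.335 kg·m²·rev/s.
Combined I = 0.8060 + 1.830 = 2.636 kg·m².
ω_f = L / I = 7.335 / 2.636 = 2.782 rev/s.
KE_i = ½ΣIω² = 1317 J; KE_f = ½(2.636)(17.48)² = 402.8 J.

ΔKE lost ≈ 915 J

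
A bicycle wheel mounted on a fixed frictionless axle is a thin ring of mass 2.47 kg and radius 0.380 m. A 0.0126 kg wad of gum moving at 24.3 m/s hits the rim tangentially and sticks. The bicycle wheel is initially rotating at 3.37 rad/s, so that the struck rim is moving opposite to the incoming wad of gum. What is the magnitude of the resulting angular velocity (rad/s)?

The axle reaction passes through the axle and exerts no torque about it; angular momentum about the axle is conserved through the impact.
I_p = (2.47)(0.380)² = 0.3567 kg·m². Taking the sense of the wad of gum's angular momentum as positive, L_{wad} = m v R = (0.0126)(24.3)(0.380) = 0.1163 kg·m²/s.
L_i = −I_p ω_p + m v R = −(0.3567)(3.37) + 0.1163 = -1.086 kg·m²/s.
After sticking, I_f = I_p + m R² = 0.3567 + (0.0126)(0.380)² = 0.3585 kg·m².
ω_f = L_i / I_f = -1.086 / 0.3585 = -3.028 rad/s.

|ω_f| ≈ 3.03 rad/s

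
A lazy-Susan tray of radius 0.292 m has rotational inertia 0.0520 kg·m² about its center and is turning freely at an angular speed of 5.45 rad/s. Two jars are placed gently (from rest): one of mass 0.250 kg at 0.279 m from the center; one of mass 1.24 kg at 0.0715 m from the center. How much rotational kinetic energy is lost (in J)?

energy lost ≈ 0.256 J

The added mass arrives with no angular momentum about the center, and any external torque about the center is negligible, so the system's angular momentum is conserved.
Added inertia Σmr² = (0.250)(0.279)² + (1.24)(0.0715)² = 0.02580 kg·m²; I_f = 0.05200 + 0.02580 = 0.07780 kg·m².
ω_f = I_p ω_i / I_f = (0.05200)(5.45) / 0.07780 = 3.643 rad/s.
KE_i = ½(0.05200)(5.450 rad/s)² = 0.7723 J; KE_f = ½(0.07780)(3.643)² = 0.5162 J.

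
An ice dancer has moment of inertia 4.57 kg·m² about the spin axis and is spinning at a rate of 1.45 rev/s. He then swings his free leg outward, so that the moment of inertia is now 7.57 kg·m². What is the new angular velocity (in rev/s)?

ω₂ ≈ 0.875 rev/s

Angular momentum about the spin axis is conserved since the torque about it is zero.
ω₂ = I₁ω₁ / I₂ = (4.570)(1.45 rev/s) / (7.570) = 0.8754 rev/s.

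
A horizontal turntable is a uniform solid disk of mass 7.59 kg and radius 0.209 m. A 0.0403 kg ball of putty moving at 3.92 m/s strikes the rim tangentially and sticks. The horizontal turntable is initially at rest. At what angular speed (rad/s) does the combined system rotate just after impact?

The axle reaction passes through the axle and exerts no torque about it; angular momentum about the axle is conserved through the impact.
I_p = ½(7.59)(0.209)² = 0.1658 kg·m². Taking the sense of the ball of putty's angular momentum as positive, L_{ball} = m v R = (0.0403)(3.92)(0.209) = 0.03302 kg·m²/s.
L_i = 0 + 0.03302 = 0.03302 kg·m²/s.
After sticking, I_f = I_p + m R² = 0.1658 + (0.0403)(0.209)² = 0.1675 kg·m².
ω_f = L_i / I_f = 0.03302 / 0.1675 = 0.1971 rad/s.

|ω_f| ≈ 0.197 rad/s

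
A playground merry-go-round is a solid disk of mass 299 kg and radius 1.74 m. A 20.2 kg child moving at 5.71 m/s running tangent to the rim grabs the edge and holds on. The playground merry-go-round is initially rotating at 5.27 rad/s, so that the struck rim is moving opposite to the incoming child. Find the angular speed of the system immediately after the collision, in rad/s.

|ω_f| ≈ 4.25 rad/s

About the axle the impulsive forces during the collision are internal, so angular momentum about that axis is conserved.
I_p = ½(299)(1.74)² = 452.6 kg·m². Taking the sense of the child's angular momentum as positive, L_{child} = m v R = (20.2)(5.71)(1.74) = 200.7 kg·m²/s.
L_i = −I_p ω_p + m v R = −(452.6)(5.27) + 200.7 = -2185 kg·m²/s.
After sticking, I_f = I_p + m R² = 452.6 + (20.2)(1.74)² = 513.8 kg·m².
ω_f = L_i / I_f = -2185 / 513.8 = -4.252 rad/s.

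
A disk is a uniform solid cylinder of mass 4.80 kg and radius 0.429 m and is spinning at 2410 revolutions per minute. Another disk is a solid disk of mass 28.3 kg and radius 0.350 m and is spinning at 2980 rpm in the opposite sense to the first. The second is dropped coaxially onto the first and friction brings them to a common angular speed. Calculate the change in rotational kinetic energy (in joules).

No external torque acts about the common axis, so total angular momentum is conserved.
Moments of inertia: I_A = ½(4.80)(0.429)² = 0.4417 kg·m²; I_B = ½(28.3)(0.350)² = 1.733 kg·m².
Taking A's sense as positive: L = (0.4417)(2410) − (1.733)(2980) = -4101 kg·m²·rpm.
Combined I = 0.4417 + 1.733 = 2.175 kg·m².
ω_f = L / I = -4101 / 2.175 = -1885 rpm.
KE_i = ½ΣIω² = 98470 J; KE_f = ½(2.175)(197.4)² = 42400 J.

ΔKE ≈ -56100 J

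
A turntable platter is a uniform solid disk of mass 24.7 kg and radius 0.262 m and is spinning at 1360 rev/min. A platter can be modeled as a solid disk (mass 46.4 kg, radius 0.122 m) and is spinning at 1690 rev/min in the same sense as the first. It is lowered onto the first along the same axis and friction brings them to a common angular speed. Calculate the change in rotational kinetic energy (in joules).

ΔKE ≈ -147 J

No external torque acts about the common axis, so total angular momentum is conserved.
Moments of inertia: I_A = ½(24.7)(0.262)² = 0.8478 kg·m²; I_B = ½(46.4)(0.122)² = 0.3453 kg·m².
Taking A's sense as positive: L = (0.8478)(1360) + (0.3453)(1690) = 1737 kg·m²·rpm.
Combined I = 0.8478 + 0.3453 = 1.193 kg·m².
ω_f = L / I = 1737 / 1.193 = 1456 rpm.
KE_i = ½ΣIω² = 14010 J; KE_f = ½(1.193)(152.4)² = 13860 J.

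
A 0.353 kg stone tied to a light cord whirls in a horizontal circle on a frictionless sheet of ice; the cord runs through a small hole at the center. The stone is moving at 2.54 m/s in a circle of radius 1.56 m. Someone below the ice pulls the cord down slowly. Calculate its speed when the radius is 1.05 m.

The only horizontal force on the mass is along the cord (radial), so it exerts no torque about the hole and angular momentum m v r is conserved.
v₂ = v₁ r₁ / r₂ = (2.54)(1.56) / (1.05) = 3.774 m/s.

v₂ ≈ 3.77 m/s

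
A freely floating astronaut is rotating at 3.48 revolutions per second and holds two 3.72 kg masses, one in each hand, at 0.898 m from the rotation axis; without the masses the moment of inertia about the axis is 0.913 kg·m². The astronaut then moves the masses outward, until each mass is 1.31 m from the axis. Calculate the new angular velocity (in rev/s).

With no external torque about the axis, L is conserved: I₁ω₁ = I₂ω₂.
I₁ = 0.913 + 2(3.72)(0.898)² = 6.913 kg·m²; I₂ = 0.913 + 2(3.72)(1.31)² = 13.68 kg·m².
ω₂ = I₁ω₁ / I₂ = (6.913)(3.48 rev/s) / (13.68) = 1.758 rev/s.

ω₂ ≈ 1.76 rev/s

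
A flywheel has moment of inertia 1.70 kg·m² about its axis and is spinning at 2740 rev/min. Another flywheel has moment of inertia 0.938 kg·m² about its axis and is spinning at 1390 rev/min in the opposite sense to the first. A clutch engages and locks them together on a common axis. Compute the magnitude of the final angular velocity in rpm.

The coupling torques are internal; angular momentum about the shared axis is conserved.
Taking A's sense as positive: L = (1.700)(2740) − (0.9380)(1390) = 3354 kg·m²·rpm.
Combined I = 1.700 + 0.9380 = 2.638 kg·m².
ω_f = L / I = 3354 / 2.638 = 1271 rpm.

|ω_f| ≈ 1270 rpm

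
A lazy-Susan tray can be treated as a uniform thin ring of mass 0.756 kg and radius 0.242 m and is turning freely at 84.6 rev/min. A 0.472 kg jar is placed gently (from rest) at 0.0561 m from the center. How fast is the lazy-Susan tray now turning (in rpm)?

The added mass arrives with no angular momentum about the center, and any external torque about the center is negligible, so the system's angular momentum is conserved.
I_p = (0.756)(0.242)² = 0.04427 kg·m².
Added inertia Σmr² = (0.472)(0.0561)² = 0.001485 kg·m²; I_f = 0.04427 + 0.001485 = 0.04576 kg·m².
ω_f = I_p ω_i / I_f = (0.04427)(84.6) / 0.04576 = 81.85 rpm.

ω_f ≈ 81.9 rpm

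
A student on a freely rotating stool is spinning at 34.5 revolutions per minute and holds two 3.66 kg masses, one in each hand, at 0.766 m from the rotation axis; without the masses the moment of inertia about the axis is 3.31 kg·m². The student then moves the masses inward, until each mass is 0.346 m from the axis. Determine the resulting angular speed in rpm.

ω₂ ≈ 62.7 rpm

Angular momentum about the spin axis is conserved since the torque about it is zero.
I₁ = 3.31 + 2(3.66)(0.766)² = 7.605 kg·m²; I₂ = 3.31 + 2(3.66)(0.346)² = 4.186 kg·m².
ω₂ = I₁ω₁ / I₂ = (7.605)(34.5 rpm) / (4.186) = 62.67 rpm.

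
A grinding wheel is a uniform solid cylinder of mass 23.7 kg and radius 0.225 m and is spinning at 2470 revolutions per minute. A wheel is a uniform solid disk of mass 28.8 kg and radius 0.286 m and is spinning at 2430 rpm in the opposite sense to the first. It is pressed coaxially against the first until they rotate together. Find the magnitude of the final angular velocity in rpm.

|ω_f| ≈ 776 rpm

The coupling torques are internal; angular momentum about the shared axis is conserved.
Moments of inertia: I_A = ½(23.7)(0.225)² = 0.5999 kg·m²; I_B = ½(28.8)(0.286)² = 1.178 kg·m².
Taking A's sense as positive: L = (0.5999)(2470) − (1.178)(2430) = -1380 kg·m²·rpm.
Combined I = 0.5999 + 1.178 = 1.778 kg·m².
ω_f = L / I = -1380 / 1.778 = -776.5 rpm.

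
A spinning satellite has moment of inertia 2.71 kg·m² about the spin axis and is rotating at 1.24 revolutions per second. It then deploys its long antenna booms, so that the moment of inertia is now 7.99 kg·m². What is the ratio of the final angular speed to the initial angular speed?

No external torque acts about the spin axis, so angular momentum is conserved.
ω₂/ω₁ = I₁/I₂ = 2.710 / 7.990 = 0.3392.

ω₂/ω₁ ≈ 0.339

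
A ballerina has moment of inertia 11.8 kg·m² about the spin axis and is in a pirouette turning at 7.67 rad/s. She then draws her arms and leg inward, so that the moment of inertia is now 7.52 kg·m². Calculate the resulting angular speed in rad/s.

With no external torque about the axis, L is conserved: I₁ω₁ = I₂ω₂.
ω₂ = I₁ω₁ / I₂ = (11.80)(7.67 rad/s) / (7.520) = 12.04 rad/s.

ω₂ ≈ 12.0 rad/s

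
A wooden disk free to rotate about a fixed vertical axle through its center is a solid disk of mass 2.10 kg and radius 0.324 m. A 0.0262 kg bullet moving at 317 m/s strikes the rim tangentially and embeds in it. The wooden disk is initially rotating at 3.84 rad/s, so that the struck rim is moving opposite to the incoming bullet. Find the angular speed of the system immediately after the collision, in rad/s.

About the axle the impulsive forces during the collision are internal, so angular momentum about that axis is conserved.
I_p = ½(2.10)(0.324)² = 0.1102 kg·m². Taking the sense of the bullet's angular momentum as positive, L_{bullet} = m v R = (0.0262)(317)(0.324) = 2.691 kg·m²/s.
L_i = −I_p ω_p + m v R = −(0.1102)(3.84) + 2.691 = 2.268 kg·m²/s.
After sticking, I_f = I_p + m R² = 0.1102 + (0.0262)(0.324)² = 0.1130 kg·m².
ω_f = L_i / I_f = 2.268 / 0.1130 = 20.07 rad/s.

|ω_f| ≈ 20.1 rad/s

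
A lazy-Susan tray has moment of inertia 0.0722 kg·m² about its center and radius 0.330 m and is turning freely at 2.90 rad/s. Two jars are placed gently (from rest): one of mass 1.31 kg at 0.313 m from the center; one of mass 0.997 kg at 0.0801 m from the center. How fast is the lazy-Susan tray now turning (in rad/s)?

The added mass arrives with no angular momentum about the center, and any external torque about the center is negligible, so the system's angular momentum is conserved.
Added inertia Σmr² = (1.31)(0.313)² + (0.997)(0.0801)² = 0.1347 kg·m²; I_f = 0.07220 + 0.1347 = 0.2069 kg·m².
ω_f = I_p ω_i / I_f = (0.07220)(2.90) / 0.2069 = 1.012 rad/s.

ω_f ≈ 1.01 rad/s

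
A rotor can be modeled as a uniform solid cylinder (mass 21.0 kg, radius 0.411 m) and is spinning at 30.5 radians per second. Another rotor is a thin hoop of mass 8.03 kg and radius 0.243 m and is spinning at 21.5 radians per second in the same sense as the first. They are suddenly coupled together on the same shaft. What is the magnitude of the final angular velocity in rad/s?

|ω_f| ≈ 28.6 rad/s

The coupling torques are internal; angular momentum about the shared axis is conserved.
Moments of inertia: I_A = ½(21.0)(0.411)² = 1.774 kg·m²; I_B = (8.03)(0.243)² = 0.4742 kg·m².
Taking A's sense as positive: L = (1.774)(30.5) + (0.4742)(21.5) = 64.29 kg·m²·rad/s.
Combined I = 1.774 + 0.4742 = 2.248 kg·m².
ω_f = L / I = 64.29 / 2.248 = 28.60 rad/s.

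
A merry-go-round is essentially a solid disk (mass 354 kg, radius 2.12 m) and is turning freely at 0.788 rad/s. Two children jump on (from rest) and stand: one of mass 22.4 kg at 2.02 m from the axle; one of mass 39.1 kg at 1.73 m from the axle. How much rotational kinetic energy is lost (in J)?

No external torque acts about the axle; L_before = L_after.
I_p = ½(354)(2.12)² = 795.5 kg·m².
Added inertia Σmr² = (22.4)(2.02)² + (39.1)(1.73)² = 208.4 kg·m²; I_f = 795.5 + 208.4 = 1004 kg·m².
ω_f = I_p ω_i / I_f = (795.5)(0.788) / 1004 = 0.6244 rad/s.
KE_i = ½(795.5)(0.7880 rad/s)² = 247.0 J; KE_f = ½(1004)(0.6244)² = 195.7 J.

energy lost ≈ 51.3 J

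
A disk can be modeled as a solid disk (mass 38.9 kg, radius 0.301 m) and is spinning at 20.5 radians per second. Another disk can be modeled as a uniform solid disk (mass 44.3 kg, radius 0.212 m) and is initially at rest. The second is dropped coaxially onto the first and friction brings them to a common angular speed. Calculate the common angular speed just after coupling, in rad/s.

|ω_f| ≈ 13.1 rad/s

No external torque acts about the common axis, so total angular momentum is conserved.
Moments of inertia: I_A = ½(38.9)(0.301)² = 1.762 kg·m²; I_B = ½(44.3)(0.212)² = 0.9955 kg·m².
Taking A's sense as positive: L = (1.762)(20.5) = 36.12 kg·m²·rad/s.
Combined I = 1.762 + 0.9955 = 2.758 kg·m².
ω_f = L / I = 36.12 / 2.758 = 13.10 rad/s.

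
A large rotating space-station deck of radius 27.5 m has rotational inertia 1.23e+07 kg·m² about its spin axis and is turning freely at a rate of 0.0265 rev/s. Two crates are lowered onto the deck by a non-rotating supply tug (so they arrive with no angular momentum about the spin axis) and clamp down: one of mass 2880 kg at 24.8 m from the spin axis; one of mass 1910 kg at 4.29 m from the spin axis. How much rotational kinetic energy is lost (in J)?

energy lost ≈ 21800 J

No external torque acts about the spin axis; L_before = L_after.
Added inertia Σmr² = (2880)(24.8)² + (1910)(4.29)² = 1.806e+06 kg·m²; I_f = 1.230e+07 + 1.806e+06 = 1.411e+07 kg·m².
ω_f = I_p ω_i / I_f = (1.230e+07)(0.0265) / 1.411e+07 = 0.02311 rev/s.
KE_i = ½(1.230e+07)(0.1665 rad/s)² = 1.705e+05 J; KE_f = ½(1.411e+07)(0.1452)² = 1.487e+05 J.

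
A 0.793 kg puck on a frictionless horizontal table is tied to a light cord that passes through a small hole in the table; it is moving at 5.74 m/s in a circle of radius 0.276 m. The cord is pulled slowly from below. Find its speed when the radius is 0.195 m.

v₂ ≈ 8.12 m/s

Central (radial) force ⇒ zero torque about the center ⇒ m v r is constant.
v₂ = v₁ r₁ / r₂ = (5.74)(0.276) / (0.195) = 8.124 m/s.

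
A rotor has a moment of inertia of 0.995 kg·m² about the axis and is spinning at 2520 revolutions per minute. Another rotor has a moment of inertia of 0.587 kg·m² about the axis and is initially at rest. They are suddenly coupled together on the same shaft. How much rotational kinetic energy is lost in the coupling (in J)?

No external torque acts about the common axis, so total angular momentum is conserved.
Taking A's sense as positive: L = (0.9950)(2520) = 2507 kg·m²·rpm.
Combined I = 0.9950 + 0.5870 = 1.582 kg·m².
ω_f = L / I = 2507 / 1.582 = 1585 rpm.
KE_i = ½ΣIω² = 34650 J; KE_f = ½(1.582)(166.0)² = 21790 J.

ΔKE lost ≈ 12900 J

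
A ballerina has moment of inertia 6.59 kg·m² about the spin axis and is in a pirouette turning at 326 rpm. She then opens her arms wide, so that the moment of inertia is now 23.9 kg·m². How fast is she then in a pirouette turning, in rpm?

ω₂ ≈ 89.9 rpm

With no external torque about the axis, L is conserved: I₁ω₁ = I₂ω₂.
ω₂ = I₁ω₁ / I₂ = (6.590)(326 rpm) / (23.90) = 89.89 rpm.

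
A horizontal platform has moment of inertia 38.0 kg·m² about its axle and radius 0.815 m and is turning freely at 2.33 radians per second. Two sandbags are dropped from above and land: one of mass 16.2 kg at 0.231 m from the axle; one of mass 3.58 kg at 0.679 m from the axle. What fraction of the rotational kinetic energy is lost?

fraction ≈ 0.0621

The added mass arrives with no angular momentum about the axle, and any external torque about the axle is negligible, so the system's angular momentum is conserved.
Added inertia Σmr² = (16.2)(0.231)² + (3.58)(0.679)² = 2.515 kg·m²; I_f = 38.00 + 2.515 = 40.51 kg·m².
ω_f = I_p ω_i / I_f = (38.00)(2.33) / 40.51 = 2.185 rad/s.
KE_i = ½(38.00)(2.330 rad/s)² = 103.1 J; KE_f = ½(40.51)(2.185)² = 96.75 J.
Fraction lost = 0.06208.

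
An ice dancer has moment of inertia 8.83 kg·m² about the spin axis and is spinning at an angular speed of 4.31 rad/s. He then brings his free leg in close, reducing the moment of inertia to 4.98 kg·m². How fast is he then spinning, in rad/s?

ω₂ ≈ 7.64 rad/s

With no external torque about the axis, L is conserved: I₁ω₁ = I₂ω₂.
ω₂ = I₁ω₁ / I₂ = (8.830)(4.31 rad/s) / (4.980) = 7.642 rad/s.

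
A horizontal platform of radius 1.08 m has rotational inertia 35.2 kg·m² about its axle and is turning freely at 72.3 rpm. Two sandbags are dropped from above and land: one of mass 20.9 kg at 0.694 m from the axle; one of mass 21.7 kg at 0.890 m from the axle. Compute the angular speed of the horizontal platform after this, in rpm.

ω_f ≈ 40.7 rpm

No external torque acts about the axle; L_before = L_after.
Added inertia Σmr² = (20.9)(0.694)² + (21.7)(0.890)² = 27.25 kg·m²; I_f = 35.20 + 27.25 = 62.45 kg·m².
ω_f = I_p ω_i / I_f = (35.20)(72.3) / 62.45 = 40.75 rpm.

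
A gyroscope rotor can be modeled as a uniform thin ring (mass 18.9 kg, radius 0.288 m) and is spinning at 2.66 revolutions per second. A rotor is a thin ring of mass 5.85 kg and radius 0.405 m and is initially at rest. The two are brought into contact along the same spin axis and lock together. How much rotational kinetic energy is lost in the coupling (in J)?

The coupling torques are internal; angular momentum about the shared axis is conserved.
Moments of inertia: I_A = (18.9)(0.288)² = 1.568 kg·m²; I_B = (5.85)(0.405)² = 0.9595 kg·m².
Taking A's sense as positive: L = (1.568)(2.66) = 4.170 kg·m²·rev/s.
Combined I = 1.568 + 0.9595 = 2.527 kg·m².
ω_f = L / I = 4.170 / 2.527 = 1.650 rev/s.
KE_i = ½ΣIω² = 218.9 J; KE_f = ½(2.527)(10.37)² = 135.8 J.

ΔKE lost ≈ 83.1 J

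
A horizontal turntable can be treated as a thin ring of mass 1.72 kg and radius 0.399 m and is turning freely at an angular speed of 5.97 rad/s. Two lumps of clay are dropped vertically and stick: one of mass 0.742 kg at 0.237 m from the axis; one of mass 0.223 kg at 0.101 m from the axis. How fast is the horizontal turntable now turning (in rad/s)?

ω_f ≈ 5.14 rad/s

The added mass arrives with no angular momentum about the axis, and any external torque about the axis is negligible, so the system's angular momentum is conserved.
I_p = (1.72)(0.399)² = 0.2738 kg·m².
Added inertia Σmr² = (0.742)(0.237)² + (0.223)(0.101)² = 0.04395 kg·m²; I_f = 0.2738 + 0.04395 = 0.3178 kg·m².
ω_f = I_p ω_i / I_f = (0.2738)(5.97) / 0.3178 = 5.144 rad/s.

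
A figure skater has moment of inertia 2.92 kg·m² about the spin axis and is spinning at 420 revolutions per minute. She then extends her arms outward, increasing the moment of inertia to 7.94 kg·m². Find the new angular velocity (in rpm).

Angular momentum about the spin axis is conserved since the torque about it is zero.
ω₂ = I₁ω₁ / I₂ = (2.920)(420 rpm) / (7.940) = 154.5 rpm.

ω₂ ≈ 154 rpm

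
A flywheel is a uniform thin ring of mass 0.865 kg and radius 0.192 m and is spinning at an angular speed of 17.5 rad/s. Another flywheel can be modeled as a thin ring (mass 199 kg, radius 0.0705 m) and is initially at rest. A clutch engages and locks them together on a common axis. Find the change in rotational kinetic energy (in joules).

ΔKE ≈ -4.73 J

The coupling torques are internal; angular momentum about the shared axis is conserved.
Moments of inertia: I_A = (0.865)(0.192)² = 0.03189 kg·m²; I_B = (199)(0.0705)² = 0.9891 kg·m².
Taking A's sense as positive: L = (0.03189)(17.5) = 0.5580 kg·m²·rad/s.
Combined I = 0.03189 + 0.9891 = 1.021 kg·m².
ω_f = L / I = 0.5580 / 1.021 = 0.5466 rad/s.
KE_i = ½ΣIω² = 4.883 J; KE_f = ½(1.021)(0.5466)² = 0.1525 J.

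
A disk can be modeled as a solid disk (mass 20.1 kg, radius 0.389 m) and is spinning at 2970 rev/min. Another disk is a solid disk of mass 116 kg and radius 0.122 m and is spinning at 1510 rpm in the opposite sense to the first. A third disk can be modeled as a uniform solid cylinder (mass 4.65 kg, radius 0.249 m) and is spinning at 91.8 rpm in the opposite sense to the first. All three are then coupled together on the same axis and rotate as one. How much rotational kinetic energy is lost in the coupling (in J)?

The coupling torques are internal; angular momentum about the shared axis is conserved.
Moments of inertia: I_A = ½(20.1)(0.389)² = 1.521 kg·m²; I_B = ½(116)(0.122)² = 0.8633 kg·m²; I_C = ½(4.65)(0.249)² = 0.1442 kg·m².
Taking A's sense as positive: L = (1.521)(2970) − (0.8633)(1510) − (0.1442)(91.8) = 3200 kg·m²·rpm.
Combined I = 1.521 + 0.8633 + 0.1442 = 2.528 kg·m².
ω_f = L / I = 3200 / 2.528 = 1266 rpm.
KE_i = ½ΣIω² = 84350 J; KE_f = ½(2.528)(132.5)² = 22210 J.

ΔKE lost ≈ 62100 J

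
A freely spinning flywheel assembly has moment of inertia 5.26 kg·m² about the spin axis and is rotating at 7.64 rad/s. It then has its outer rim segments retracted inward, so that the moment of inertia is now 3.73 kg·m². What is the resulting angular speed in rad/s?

ω₂ ≈ 10.8 rad/s

Angular momentum about the spin axis is conserved since the torque about it is zero.
ω₂ = I₁ω₁ / I₂ = (5.260)(7.64 rad/s) / (3.730) = 10.77 rad/s.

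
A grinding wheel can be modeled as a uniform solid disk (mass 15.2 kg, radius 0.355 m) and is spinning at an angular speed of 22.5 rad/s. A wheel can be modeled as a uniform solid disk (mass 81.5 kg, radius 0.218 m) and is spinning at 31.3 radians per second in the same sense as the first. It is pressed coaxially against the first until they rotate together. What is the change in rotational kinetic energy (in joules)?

ΔKE ≈ -24.8 J

No external torque acts about the common axis, so total angular momentum is conserved.
Moments of inertia: I_A = ½(15.2)(0.355)² = 0.9578 kg·m²; I_B = ½(81.5)(0.218)² = 1.937 kg·m².
Taking A's sense as positive: L = (0.9578)(22.5) + (1.937)(31.3) = 82.17 kg·m²·rad/s.
Combined I = 0.9578 + 1.937 = 2.894 kg·m².
ω_f = L / I = 82.17 / 2.894 = 28.39 rad/s.
KE_i = ½ΣIω² = 1191 J; KE_f = ½(2.894)(28.39)² = 1166 J.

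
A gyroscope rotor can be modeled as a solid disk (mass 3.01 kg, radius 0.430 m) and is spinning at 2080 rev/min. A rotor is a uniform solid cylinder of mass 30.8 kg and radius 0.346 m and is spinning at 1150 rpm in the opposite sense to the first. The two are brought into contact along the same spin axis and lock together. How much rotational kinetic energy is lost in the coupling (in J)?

ΔKE lost ≈ 13800 J

No external torque acts about the common axis, so total angular momentum is conserved.
Moments of inertia: I_A = ½(3.01)(0.430)² = 0.2783 kg·m²; I_B = ½(30.8)(0.346)² = 1.844 kg·m².
Taking A's sense as positive: L = (0.2783)(2080) − (1.844)(1150) = -1541 kg·m²·rpm.
Combined I = 0.2783 + 1.844 = 2.122 kg·m².
ω_f = L / I = -1541 / 2.122 = -726.4 rpm.
KE_i = ½ΣIω² = 19970 J; KE_f = ½(2.122)(76.07)² = 6139 J.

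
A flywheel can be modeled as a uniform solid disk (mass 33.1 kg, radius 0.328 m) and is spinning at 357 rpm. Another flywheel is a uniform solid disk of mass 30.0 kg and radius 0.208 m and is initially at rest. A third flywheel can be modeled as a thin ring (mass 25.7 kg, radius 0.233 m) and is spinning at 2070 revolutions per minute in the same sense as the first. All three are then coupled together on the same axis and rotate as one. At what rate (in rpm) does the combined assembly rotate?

|ω_f| ≈ 921 rpm

No external torque acts about the common axis, so total angular momentum is conserved.
Moments of inertia: I_A = ½(33.1)(0.328)² = 1.781 kg·m²; I_B = ½(30.0)(0.208)² = 0.6490 kg·m²; I_C = (25.7)(0.233)² = 1.395 kg·m².
Taking A's sense as positive: L = (1.781)(357) + (1.395)(2070) = 3524 kg·m²·rpm.
Combined I = 1.781 + 0.6490 + 1.395 = 3.825 kg·m².
ω_f = L / I = 3524 / 3.825 = 921.3 rpm.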